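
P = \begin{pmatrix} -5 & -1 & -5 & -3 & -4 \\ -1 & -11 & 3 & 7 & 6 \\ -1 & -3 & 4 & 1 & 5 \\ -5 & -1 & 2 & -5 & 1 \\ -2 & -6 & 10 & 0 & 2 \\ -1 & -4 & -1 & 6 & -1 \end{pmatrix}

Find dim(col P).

Row reduce to echelon form.
R2 ← R2 − (1/5)·R1: [0, -54/5, 4, 38/5, 34/5]
R3 ← R3 − (1/5)·R1: [0, -14/5, 5, 8/5, 29/5]
R4 ← R4 − R1: [0, 0, 7, -2, 5]
R5 ← R5 − (2/5)·R1: [0, -28/5, 12, 6/5, 18/5]
R6 ← R6 − (1/5)·R1: [0, -19/5, 0, 33/5, -1/5]
R3 ← R3 − (7/27)·R2: [0, 0, 107/27, -10/27, 109/27]
R5 ← R5 − (14/27)·R2: [0, 0, 268/27, -74/27, 2/27]
R6 ← R6 − (19/54)·R2: [0, 0, -38/27, 106/27, -70/27]
R4 ← R4 − (189/107)·R3: [0, 0, 0, -144/107, -228/107]
R5 ← R5 − (268/107)·R3: [0, 0, 0, -194/107, -1074/107]
R6 ← R6 + (38/107)·R3: [0, 0, 0, 406/107, -124/107]
R5 ← R5 − (97/72)·R4: [0, 0, 0, 0, -43/6]
R6 ← R6 + (203/72)·R4: [0, 0, 0, 0, -43/6]
R6 ← R6 − R5: [0, 0, 0, 0, 0]
Echelon form has 5 nonzero rows, so rank(P) = 5.
The column space has dimension equal to the rank: 5.

5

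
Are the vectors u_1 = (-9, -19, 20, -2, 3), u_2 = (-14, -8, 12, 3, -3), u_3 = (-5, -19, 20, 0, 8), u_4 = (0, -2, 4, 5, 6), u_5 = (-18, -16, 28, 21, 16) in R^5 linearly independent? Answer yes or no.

no

Form the matrix with these vectors as rows and row reduce.
R2 ← R2 − (14/9)·R1: [0, 194/9, -172/9, 55/9, -23/3]
R3 ← R3 − (5/9)·R1: [0, -76/9, 80/9, 10/9, 19/3]
R5 ← R5 − (2)·R1: [0, 22, -12, 25, 10]
R3 ← R3 + (38/97)·R2: [0, 0, 136/97, 340/97, 323/97]
R4 ← R4 + (9/97)·R2: [0, 0, 216/97, 540/97, 513/97]
R5 ← R5 − (99/97)·R2: [0, 0, 728/97, 1820/97, 1729/97]
R4 ← R4 − (27/17)·R3: [0, 0, 0, 0, 0]
R5 ← R5 − (91/17)·R3: [0, 0, 0, 0, 0]
3 nonzero rows, so the 5 vectors span a space of dimension 3.
Since 3 < 5, the vectors are linearly dependent.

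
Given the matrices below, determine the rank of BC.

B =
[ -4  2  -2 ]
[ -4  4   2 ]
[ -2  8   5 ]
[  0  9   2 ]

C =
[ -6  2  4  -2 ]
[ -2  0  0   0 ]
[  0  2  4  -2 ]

2

First compute BC:
[[ 20, -12, -24,  12],
 [ 16,  -4,  -8,   4],
 [ -4,   6,  12,  -6],
 [-18,   4,   8,  -4]]
Now row reduce the product.
R2 ← R2 − (4/5)·R1: [0, 28/5, 56/5, -28/5]
R3 ← R3 + (1/5)·R1: [0, 18/5, 36/5, -18/5]
R4 ← R4 + (9/10)·R1: [0, -34/5, -68/5, 34/5]
R3 ← R3 − (9/14)·R2: [0, 0, 0, 0]
R4 ← R4 + (17/14)·R2: [0, 0, 0, 0]
2 nonzero rows, so rank(BC) = 2.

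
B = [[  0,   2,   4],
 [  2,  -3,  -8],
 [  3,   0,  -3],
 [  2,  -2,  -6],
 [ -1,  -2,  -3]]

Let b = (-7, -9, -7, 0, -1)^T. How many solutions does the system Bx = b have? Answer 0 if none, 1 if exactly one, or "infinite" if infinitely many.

Row reduce the augmented matrix [B | b].
Swap R1 ↔ R2
R3 ← R3 − (3/2)·R1: [0, 9/2, 9, 13/2]
R4 ← R4 − R1: [0, 1, 2, 9]
R5 ← R5 + (1/2)·R1: [0, -7/2, -7, -11/2]
R3 ← R3 − (9/4)·R2: [0, 0, 0, 89/4]
R4 ← R4 − (1/2)·R2: [0, 0, 0, 25/2]
R5 ← R5 + (7/4)·R2: [0, 0, 0, -71/4]
R4 ← R4 − (50/89)·R3: [0, 0, 0, 0]
R5 ← R5 + (71/89)·R3: [0, 0, 0, 0]
The echelon form has 3 nonzero rows; the last pivot sits in the augmented column, so rank(B) = 2 but rank([B|b]) = 3.
Since the ranks differ, the system is inconsistent.
It has no solutions.

0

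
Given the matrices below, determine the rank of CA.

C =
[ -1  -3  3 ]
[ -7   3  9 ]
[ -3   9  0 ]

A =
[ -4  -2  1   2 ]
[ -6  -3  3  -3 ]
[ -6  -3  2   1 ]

First compute CA:
[[  4,   2,  -4,  10],
 [-44, -22,  20, -14],
 [-42, -21,  24, -33]]
Now row reduce the product.
R2 ← R2 + (11)·R1: [0, 0, -24, 96]
R3 ← R3 + (21/2)·R1: [0, 0, -18, 72]
R3 ← R3 − (3/4)·R2: [0, 0, 0, 0]
2 nonzero rows, so rank(CA) = 2.

2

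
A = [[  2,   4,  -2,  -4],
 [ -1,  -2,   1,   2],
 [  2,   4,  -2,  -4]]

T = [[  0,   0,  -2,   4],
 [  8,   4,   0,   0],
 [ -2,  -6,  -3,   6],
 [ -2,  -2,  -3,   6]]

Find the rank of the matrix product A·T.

First compute AT:
[[ 44,  36,  14, -28],
 [-22, -18,  -7,  14],
 [ 44,  36,  14, -28]]
Now row reduce the product.
R2 ← R2 + (1/2)·R1: [0, 0, 0, 0]
R3 ← R3 − R1: [0, 0, 0, 0]
1 nonzero row, so rank(AT) = 1.

1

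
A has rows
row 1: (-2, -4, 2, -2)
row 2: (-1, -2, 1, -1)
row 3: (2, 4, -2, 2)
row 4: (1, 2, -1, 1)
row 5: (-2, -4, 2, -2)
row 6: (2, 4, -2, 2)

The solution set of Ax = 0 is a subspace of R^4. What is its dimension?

3

Row reduce to echelon form.
R2 ← R2 − (1/2)·R1: [0, 0, 0, 0]
R3 ← R3 + R1: [0, 0, 0, 0]
R4 ← R4 + (1/2)·R1: [0, 0, 0, 0]
R5 ← R5 − R1: [0, 0, 0, 0]
R6 ← R6 + R1: [0, 0, 0, 0]
1 nonzero row, so rank(A) = 1.
A has 4 columns; by rank–nullity, nullity = 4 − 1 = 3.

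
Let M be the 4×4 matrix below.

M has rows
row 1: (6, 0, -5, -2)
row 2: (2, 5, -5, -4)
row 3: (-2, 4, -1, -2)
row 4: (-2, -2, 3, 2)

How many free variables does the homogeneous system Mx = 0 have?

Row reduce to echelon form.
R2 ← R2 − (1/3)·R1: [0, 5, -10/3, -10/3]
R3 ← R3 + (1/3)·R1: [0, 4, -8/3, -8/3]
R4 ← R4 + (1/3)·R1: [0, -2, 4/3, 4/3]
R3 ← R3 − (4/5)·R2: [0, 0, 0, 0]
R4 ← R4 + (2/5)·R2: [0, 0, 0, 0]
2 nonzero rows, so rank(M) = 2.
M has 4 columns; by rank–nullity, nullity = 4 − 2 = 2.

2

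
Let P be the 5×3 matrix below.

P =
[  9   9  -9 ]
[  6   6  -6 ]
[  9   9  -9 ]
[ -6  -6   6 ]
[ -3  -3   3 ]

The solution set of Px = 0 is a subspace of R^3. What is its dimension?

2

Row reduce to echelon form.
R2 ← R2 − (2/3)·R1: [0, 0, 0]
R3 ← R3 − R1: [0, 0, 0]
R4 ← R4 + (2/3)·R1: [0, 0, 0]
R5 ← R5 + (1/3)·R1: [0, 0, 0]
1 nonzero row, so rank(P) = 1.
P has 3 columns; by rank–nullity, nullity = 3 − 1 = 2.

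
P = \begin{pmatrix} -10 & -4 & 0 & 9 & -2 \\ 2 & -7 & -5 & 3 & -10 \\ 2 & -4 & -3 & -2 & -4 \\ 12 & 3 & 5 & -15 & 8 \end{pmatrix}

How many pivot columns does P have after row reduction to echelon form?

Row reduce to echelon form.
R2 ← R2 + (1/5)·R1: [0, -39/5, -5, 24/5, -52/5]
R3 ← R3 + (1/5)·R1: [0, -24/5, -3, -1/5, -22/5]
R4 ← R4 + (6/5)·R1: [0, -9/5, 5, -21/5, 28/5]
R3 ← R3 − (8/13)·R2: [0, 0, 1/13, -41/13, 2]
R4 ← R4 − (3/13)·R2: [0, 0, 80/13, -69/13, 8]
R4 ← R4 − (80)·R3: [0, 0, 0, 247, -152]
Echelon form has 4 nonzero rows, so rank(P) = 4.
Each nonzero row contributes one pivot column: 4 pivot columns.

4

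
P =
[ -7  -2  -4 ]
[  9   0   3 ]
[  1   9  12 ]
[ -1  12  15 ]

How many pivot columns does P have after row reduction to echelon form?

Row reduce to echelon form.
R2 ← R2 + (9/7)·R1: [0, -18/7, -15/7]
R3 ← R3 + (1/7)·R1: [0, 61/7, 80/7]
R4 ← R4 − (1/7)·R1: [0, 86/7, 109/7]
R3 ← R3 + (61/18)·R2: [0, 0, 25/6]
R4 ← R4 + (43/9)·R2: [0, 0, 16/3]
R4 ← R4 − (32/25)·R3: [0, 0, 0]
Echelon form has 3 nonzero rows, so rank(P) = 3.
Each nonzero row contributes one pivot column: 3 pivot columns.

3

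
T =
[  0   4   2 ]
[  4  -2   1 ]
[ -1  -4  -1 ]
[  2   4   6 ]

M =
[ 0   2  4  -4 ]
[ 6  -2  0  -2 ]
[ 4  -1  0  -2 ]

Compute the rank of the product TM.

First compute TM:
[[ 32, -10,   0, -12],
 [ -8,  11,  16, -14],
 [-28,   7,  -4,  14],
 [ 48, -10,   8, -28]]
Now row reduce the product.
R2 ← R2 + (1/4)·R1: [0, 17/2, 16, -17]
R3 ← R3 + (7/8)·R1: [0, -7/4, -4, 7/2]
R4 ← R4 − (3/2)·R1: [0, 5, 8, -10]
R3 ← R3 + (7/34)·R2: [0, 0, -12/17, 0]
R4 ← R4 − (10/17)·R2: [0, 0, -24/17, 0]
R4 ← R4 − (2)·R3: [0, 0, 0, 0]
3 nonzero rows, so rank(TM) = 3.

3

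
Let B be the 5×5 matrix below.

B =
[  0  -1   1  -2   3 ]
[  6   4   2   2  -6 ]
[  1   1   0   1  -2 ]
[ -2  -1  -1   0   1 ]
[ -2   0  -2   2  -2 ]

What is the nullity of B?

3

Row reduce to echelon form.
Swap R1 ↔ R2
R3 ← R3 − (1/6)·R1: [0, 1/3, -1/3, 2/3, -1]
R4 ← R4 + (1/3)·R1: [0, 1/3, -1/3, 2/3, -1]
R5 ← R5 + (1/3)·R1: [0, 4/3, -4/3, 8/3, -4]
R3 ← R3 + (1/3)·R2: [0, 0, 0, 0, 0]
R4 ← R4 + (1/3)·R2: [0, 0, 0, 0, 0]
R5 ← R5 + (4/3)·R2: [0, 0, 0, 0, 0]
2 nonzero rows, so rank(B) = 2.
B has 5 columns; by rank–nullity, nullity = 5 − 2 = 3.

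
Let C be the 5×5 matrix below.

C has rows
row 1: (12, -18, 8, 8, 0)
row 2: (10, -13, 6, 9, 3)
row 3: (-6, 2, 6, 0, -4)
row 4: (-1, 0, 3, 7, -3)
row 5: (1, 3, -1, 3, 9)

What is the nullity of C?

0

Row reduce to echelon form.
R2 ← R2 − (5/6)·R1: [0, 2, -2/3, 7/3, 3]
R3 ← R3 + (1/2)·R1: [0, -7, 10, 4, -4]
R4 ← R4 + (1/12)·R1: [0, -3/2, 11/3, 23/3, -3]
R5 ← R5 − (1/12)·R1: [0, 9/2, -5/3, 7/3, 9]
R3 ← R3 + (7/2)·R2: [0, 0, 23/3, 73/6, 13/2]
R4 ← R4 + (3/4)·R2: [0, 0, 19/6, 113/12, -3/4]
R5 ← R5 − (9/4)·R2: [0, 0, -1/6, -35/12, 9/4]
R4 ← R4 − (19/46)·R3: [0, 0, 0, 101/23, -79/23]
R5 ← R5 + (1/46)·R3: [0, 0, 0, -61/23, 55/23]
R5 ← R5 + (61/101)·R4: [0, 0, 0, 0, 32/101]
5 nonzero rows, so rank(C) = 5.
C has 5 columns; by rank–nullity, nullity = 5 − 5 = 0.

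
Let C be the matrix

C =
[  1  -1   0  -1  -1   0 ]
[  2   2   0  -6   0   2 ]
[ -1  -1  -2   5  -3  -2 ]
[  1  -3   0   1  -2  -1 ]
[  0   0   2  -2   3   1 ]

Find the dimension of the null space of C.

Row reduce to echelon form.
R2 ← R2 − (2)·R1: [0, 4, 0, -4, 2, 2]
R3 ← R3 + R1: [0, -2, -2, 4, -4, -2]
R4 ← R4 − R1: [0, -2, 0, 2, -1, -1]
R3 ← R3 + (1/2)·R2: [0, 0, -2, 2, -3, -1]
R4 ← R4 + (1/2)·R2: [0, 0, 0, 0, 0, 0]
R5 ← R5 + R3: [0, 0, 0, 0, 0, 0]
3 nonzero rows, so rank(C) = 3.
C has 6 columns; by rank–nullity, nullity = 6 − 3 = 3.

3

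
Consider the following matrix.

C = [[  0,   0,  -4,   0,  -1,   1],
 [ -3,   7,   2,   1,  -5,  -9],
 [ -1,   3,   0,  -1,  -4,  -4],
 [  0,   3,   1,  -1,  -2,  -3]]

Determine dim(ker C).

Row reduce to echelon form.
Swap R1 ↔ R2
R3 ← R3 − (1/3)·R1: [0, 2/3, -2/3, -4/3, -7/3, -1]
Swap R2 ↔ R3
R4 ← R4 − (9/2)·R2: [0, 0, 4, 5, 17/2, 3/2]
R4 ← R4 + R3: [0, 0, 0, 5, 15/2, 5/2]
4 nonzero rows, so rank(C) = 4.
C has 6 columns; by rank–nullity, nullity = 6 − 4 = 2.

2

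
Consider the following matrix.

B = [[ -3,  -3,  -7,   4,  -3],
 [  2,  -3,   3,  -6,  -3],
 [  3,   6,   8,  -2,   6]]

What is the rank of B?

2

Row reduce to echelon form.
R2 ← R2 + (2/3)·R1: [0, -5, -5/3, -10/3, -5]
R3 ← R3 + R1: [0, 3, 1, 2, 3]
R3 ← R3 + (3/5)·R2: [0, 0, 0, 0, 0]
Echelon form has 2 nonzero rows, so rank(B) = 2.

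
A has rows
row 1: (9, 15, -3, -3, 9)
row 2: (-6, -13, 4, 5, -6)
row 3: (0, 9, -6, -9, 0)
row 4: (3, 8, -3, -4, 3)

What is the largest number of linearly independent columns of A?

2

Row reduce to echelon form.
R2 ← R2 + (2/3)·R1: [0, -3, 2, 3, 0]
R4 ← R4 − (1/3)·R1: [0, 3, -2, -3, 0]
R3 ← R3 + (3)·R2: [0, 0, 0, 0, 0]
R4 ← R4 + R2: [0, 0, 0, 0, 0]
Echelon form has 2 nonzero rows, so rank(A) = 2.
The rank gives the maximum number of linearly independent columns: 2.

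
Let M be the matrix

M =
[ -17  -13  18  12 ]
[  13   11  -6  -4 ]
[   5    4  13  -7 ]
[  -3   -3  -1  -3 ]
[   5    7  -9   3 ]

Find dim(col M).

4

Row reduce to echelon form.
R2 ← R2 + (13/17)·R1: [0, 18/17, 132/17, 88/17]
R3 ← R3 + (5/17)·R1: [0, 3/17, 311/17, -59/17]
R4 ← R4 − (3/17)·R1: [0, -12/17, -71/17, -87/17]
R5 ← R5 + (5/17)·R1: [0, 54/17, -63/17, 111/17]
R3 ← R3 − (1/6)·R2: [0, 0, 17, -13/3]
R4 ← R4 + (2/3)·R2: [0, 0, 1, -5/3]
R5 ← R5 − (3)·R2: [0, 0, -27, -9]
R4 ← R4 − (1/17)·R3: [0, 0, 0, -24/17]
R5 ← R5 + (27/17)·R3: [0, 0, 0, -270/17]
R5 ← R5 − (45/4)·R4: [0, 0, 0, 0]
Echelon form has 4 nonzero rows, so rank(M) = 4.
The column space has dimension equal to the rank: 4.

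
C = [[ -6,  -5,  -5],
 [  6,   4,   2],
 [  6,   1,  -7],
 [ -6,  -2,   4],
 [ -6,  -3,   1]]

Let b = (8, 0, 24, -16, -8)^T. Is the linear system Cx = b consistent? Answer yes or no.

yes

Row reduce the augmented matrix [C | b].
R2 ← R2 + R1: [0, -1, -3, 8]
R3 ← R3 + R1: [0, -4, -12, 32]
R4 ← R4 − R1: [0, 3, 9, -24]
R5 ← R5 − R1: [0, 2, 6, -16]
R3 ← R3 − (4)·R2: [0, 0, 0, 0]
R4 ← R4 + (3)·R2: [0, 0, 0, 0]
R5 ← R5 + (2)·R2: [0, 0, 0, 0]
The echelon form has 2 nonzero rows, and every pivot lies in the first 3 columns, so rank(C) = rank([C|b]) = 2.
The system is consistent.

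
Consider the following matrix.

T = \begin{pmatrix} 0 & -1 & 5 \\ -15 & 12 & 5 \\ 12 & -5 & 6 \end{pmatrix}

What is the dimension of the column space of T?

3

Row reduce to echelon form.
Swap R1 ↔ R2
R3 ← R3 + (4/5)·R1: [0, 23/5, 10]
R3 ← R3 + (23/5)·R2: [0, 0, 33]
Echelon form has 3 nonzero rows, so rank(T) = 3.
The column space has dimension equal to the rank: 3.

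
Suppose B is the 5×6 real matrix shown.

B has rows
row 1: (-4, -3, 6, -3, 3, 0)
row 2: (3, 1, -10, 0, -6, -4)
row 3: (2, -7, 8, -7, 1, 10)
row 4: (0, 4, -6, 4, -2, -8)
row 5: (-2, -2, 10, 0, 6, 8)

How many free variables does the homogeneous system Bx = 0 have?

1

Row reduce to echelon form.
R2 ← R2 + (3/4)·R1: [0, -5/4, -11/2, -9/4, -15/4, -4]
R3 ← R3 + (1/2)·R1: [0, -17/2, 11, -17/2, 5/2, 10]
R5 ← R5 − (1/2)·R1: [0, -1/2, 7, 3/2, 9/2, 8]
R3 ← R3 − (34/5)·R2: [0, 0, 242/5, 34/5, 28, 186/5]
R4 ← R4 + (16/5)·R2: [0, 0, -118/5, -16/5, -14, -104/5]
R5 ← R5 − (2/5)·R2: [0, 0, 46/5, 12/5, 6, 48/5]
R4 ← R4 + (59/121)·R3: [0, 0, 0, 14/121, -42/121, -322/121]
R5 ← R5 − (23/121)·R3: [0, 0, 0, 134/121, 82/121, 306/121]
R5 ← R5 − (67/7)·R4: [0, 0, 0, 0, 4, 28]
5 nonzero rows, so rank(B) = 5.
B has 6 columns; by rank–nullity, nullity = 6 − 5 = 1.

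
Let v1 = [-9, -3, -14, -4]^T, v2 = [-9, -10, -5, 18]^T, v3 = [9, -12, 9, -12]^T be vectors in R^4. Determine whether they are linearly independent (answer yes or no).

Form the matrix with these vectors as rows and row reduce.
R2 ← R2 − R1: [0, -7, 9, 22]
R3 ← R3 + R1: [0, -15, -5, -16]
R3 ← R3 − (15/7)·R2: [0, 0, -170/7, -442/7]
3 nonzero rows, so the 3 vectors span a space of dimension 3.
Since 3 = 3, the vectors are linearly independent.

yes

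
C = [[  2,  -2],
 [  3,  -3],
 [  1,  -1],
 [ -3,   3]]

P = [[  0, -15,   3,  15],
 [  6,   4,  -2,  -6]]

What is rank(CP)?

1

First compute CP:
[[-12, -38,  10,  42],
 [-18, -57,  15,  63],
 [ -6, -19,   5,  21],
 [ 18,  57, -15, -63]]
Now row reduce the product.
R2 ← R2 − (3/2)·R1: [0, 0, 0, 0]
R3 ← R3 − (1/2)·R1: [0, 0, 0, 0]
R4 ← R4 + (3/2)·R1: [0, 0, 0, 0]
1 nonzero row, so rank(CP) = 1.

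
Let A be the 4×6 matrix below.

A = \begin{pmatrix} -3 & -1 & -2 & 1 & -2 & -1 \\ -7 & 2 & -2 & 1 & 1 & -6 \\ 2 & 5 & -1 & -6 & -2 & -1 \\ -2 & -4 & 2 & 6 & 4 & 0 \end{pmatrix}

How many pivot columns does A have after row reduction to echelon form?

3

Row reduce to echelon form.
R2 ← R2 − (7/3)·R1: [0, 13/3, 8/3, -4/3, 17/3, -11/3]
R3 ← R3 + (2/3)·R1: [0, 13/3, -7/3, -16/3, -10/3, -5/3]
R4 ← R4 − (2/3)·R1: [0, -10/3, 10/3, 16/3, 16/3, 2/3]
R3 ← R3 − R2: [0, 0, -5, -4, -9, 2]
R4 ← R4 + (10/13)·R2: [0, 0, 70/13, 56/13, 126/13, -28/13]
R4 ← R4 + (14/13)·R3: [0, 0, 0, 0, 0, 0]
Echelon form has 3 nonzero rows, so rank(A) = 3.
Each nonzero row contributes one pivot column: 3 pivot columns.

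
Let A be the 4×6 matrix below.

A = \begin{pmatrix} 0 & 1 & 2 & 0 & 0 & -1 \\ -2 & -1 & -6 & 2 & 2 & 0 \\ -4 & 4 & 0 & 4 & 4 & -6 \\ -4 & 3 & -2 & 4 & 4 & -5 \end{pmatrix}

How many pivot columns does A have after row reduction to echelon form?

Row reduce to echelon form.
Swap R1 ↔ R2
R3 ← R3 − (2)·R1: [0, 6, 12, 0, 0, -6]
R4 ← R4 − (2)·R1: [0, 5, 10, 0, 0, -5]
R3 ← R3 − (6)·R2: [0, 0, 0, 0, 0, 0]
R4 ← R4 − (5)·R2: [0, 0, 0, 0, 0, 0]
Echelon form has 2 nonzero rows, so rank(A) = 2.
Each nonzero row contributes one pivot column: 2 pivot columns.

2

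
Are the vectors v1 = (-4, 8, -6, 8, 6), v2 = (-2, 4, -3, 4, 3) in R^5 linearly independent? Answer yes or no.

no

Form the matrix with these vectors as rows and row reduce.
R2 ← R2 − (1/2)·R1: [0, 0, 0, 0, 0]
1 nonzero row, so the 2 vectors span a space of dimension 1.
Since 1 < 2, the vectors are linearly dependent.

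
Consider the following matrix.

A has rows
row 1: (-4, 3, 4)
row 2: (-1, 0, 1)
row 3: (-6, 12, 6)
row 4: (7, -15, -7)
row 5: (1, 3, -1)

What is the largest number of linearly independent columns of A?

2

Row reduce to echelon form.
R2 ← R2 − (1/4)·R1: [0, -3/4, 0]
R3 ← R3 − (3/2)·R1: [0, 15/2, 0]
R4 ← R4 + (7/4)·R1: [0, -39/4, 0]
R5 ← R5 + (1/4)·R1: [0, 15/4, 0]
R3 ← R3 + (10)·R2: [0, 0, 0]
R4 ← R4 − (13)·R2: [0, 0, 0]
R5 ← R5 + (5)·R2: [0, 0, 0]
Echelon form has 2 nonzero rows, so rank(A) = 2.
The rank gives the maximum number of linearly independent columns: 2.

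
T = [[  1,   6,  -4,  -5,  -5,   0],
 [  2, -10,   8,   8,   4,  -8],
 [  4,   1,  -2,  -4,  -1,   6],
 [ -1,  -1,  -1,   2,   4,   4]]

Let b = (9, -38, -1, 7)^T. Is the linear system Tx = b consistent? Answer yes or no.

yes

Row reduce the augmented matrix [T | b].
R2 ← R2 − (2)·R1: [0, -22, 16, 18, 14, -8, -56]
R3 ← R3 − (4)·R1: [0, -23, 14, 16, 19, 6, -37]
R4 ← R4 + R1: [0, 5, -5, -3, -1, 4, 16]
R3 ← R3 − (23/22)·R2: [0, 0, -30/11, -31/11, 48/11, 158/11, 237/11]
R4 ← R4 + (5/22)·R2: [0, 0, -15/11, 12/11, 24/11, 24/11, 36/11]
R4 ← R4 − (1/2)·R3: [0, 0, 0, 5/2, 0, -5, -15/2]
The echelon form has 4 nonzero rows, and every pivot lies in the first 6 columns, so rank(T) = rank([T|b]) = 4.
The system is consistent.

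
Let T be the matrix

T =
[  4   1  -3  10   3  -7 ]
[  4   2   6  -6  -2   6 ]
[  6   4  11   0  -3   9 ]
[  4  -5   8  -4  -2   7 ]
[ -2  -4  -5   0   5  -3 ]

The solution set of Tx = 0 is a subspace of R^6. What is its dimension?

1

Row reduce to echelon form.
R2 ← R2 − R1: [0, 1, 9, -16, -5, 13]
R3 ← R3 − (3/2)·R1: [0, 5/2, 31/2, -15, -15/2, 39/2]
R4 ← R4 − R1: [0, -6, 11, -14, -5, 14]
R5 ← R5 + (1/2)·R1: [0, -7/2, -13/2, 5, 13/2, -13/2]
R3 ← R3 − (5/2)·R2: [0, 0, -7, 25, 5, -13]
R4 ← R4 + (6)·R2: [0, 0, 65, -110, -35, 92]
R5 ← R5 + (7/2)·R2: [0, 0, 25, -51, -11, 39]
R4 ← R4 + (65/7)·R3: [0, 0, 0, 855/7, 80/7, -201/7]
R5 ← R5 + (25/7)·R3: [0, 0, 0, 268/7, 48/7, -52/7]
R5 ← R5 − (268/855)·R4: [0, 0, 0, 0, 560/171, 448/285]
5 nonzero rows, so rank(T) = 5.
T has 6 columns; by rank–nullity, nullity = 6 − 5 = 1.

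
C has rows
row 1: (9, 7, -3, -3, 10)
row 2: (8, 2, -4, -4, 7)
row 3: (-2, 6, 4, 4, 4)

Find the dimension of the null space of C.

Row reduce to echelon form.
R2 ← R2 − (8/9)·R1: [0, -38/9, -4/3, -4/3, -17/9]
R3 ← R3 + (2/9)·R1: [0, 68/9, 10/3, 10/3, 56/9]
R3 ← R3 + (34/19)·R2: [0, 0, 18/19, 18/19, 54/19]
3 nonzero rows, so rank(C) = 3.
C has 5 columns; by rank–nullity, nullity = 5 − 3 = 2.

2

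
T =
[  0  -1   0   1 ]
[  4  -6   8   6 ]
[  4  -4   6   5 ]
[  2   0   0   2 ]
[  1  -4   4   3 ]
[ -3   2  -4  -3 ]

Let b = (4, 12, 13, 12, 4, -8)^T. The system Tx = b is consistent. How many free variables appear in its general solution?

1

Row reduce the augmented matrix [T | b].
Swap R1 ↔ R2
R3 ← R3 − R1: [0, 2, -2, -1, 1]
R4 ← R4 − (1/2)·R1: [0, 3, -4, -1, 6]
R5 ← R5 − (1/4)·R1: [0, -5/2, 2, 3/2, 1]
R6 ← R6 + (3/4)·R1: [0, -5/2, 2, 3/2, 1]
R3 ← R3 + (2)·R2: [0, 0, -2, 1, 9]
R4 ← R4 + (3)·R2: [0, 0, -4, 2, 18]
R5 ← R5 − (5/2)·R2: [0, 0, 2, -1, -9]
R6 ← R6 − (5/2)·R2: [0, 0, 2, -1, -9]
R4 ← R4 − (2)·R3: [0, 0, 0, 0, 0]
R5 ← R5 + R3: [0, 0, 0, 0, 0]
R6 ← R6 + R3: [0, 0, 0, 0, 0]
The echelon form has 3 nonzero rows, and every pivot lies in the first 4 columns, so rank(T) = rank([T|b]) = 3.
The system is consistent.
Free variables = (unknowns) − (rank) = 4 − 3 = 1.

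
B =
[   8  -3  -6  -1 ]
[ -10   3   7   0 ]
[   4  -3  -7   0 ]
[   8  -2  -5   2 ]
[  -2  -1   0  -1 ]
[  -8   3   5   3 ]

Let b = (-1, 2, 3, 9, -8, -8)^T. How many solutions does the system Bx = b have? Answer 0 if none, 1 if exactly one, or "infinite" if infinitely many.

0

Row reduce the augmented matrix [B | b].
R2 ← R2 + (5/4)·R1: [0, -3/4, -1/2, -5/4, 3/4]
R3 ← R3 − (1/2)·R1: [0, -3/2, -4, 1/2, 7/2]
R4 ← R4 − R1: [0, 1, 1, 3, 10]
R5 ← R5 + (1/4)·R1: [0, -7/4, -3/2, -5/4, -33/4]
R6 ← R6 + R1: [0, 0, -1, 2, -9]
R3 ← R3 − (2)·R2: [0, 0, -3, 3, 2]
R4 ← R4 + (4/3)·R2: [0, 0, 1/3, 4/3, 11]
R5 ← R5 − (7/3)·R2: [0, 0, -1/3, 5/3, -10]
R4 ← R4 + (1/9)·R3: [0, 0, 0, 5/3, 101/9]
R5 ← R5 − (1/9)·R3: [0, 0, 0, 4/3, -92/9]
R6 ← R6 − (1/3)·R3: [0, 0, 0, 1, -29/3]
R5 ← R5 − (4/5)·R4: [0, 0, 0, 0, -96/5]
R6 ← R6 − (3/5)·R4: [0, 0, 0, 0, -82/5]
R6 ← R6 − (41/48)·R5: [0, 0, 0, 0, 0]
The echelon form has 5 nonzero rows; the last pivot sits in the augmented column, so rank(B) = 4 but rank([B|b]) = 5.
Since the ranks differ, the system is inconsistent.
It has no solutions.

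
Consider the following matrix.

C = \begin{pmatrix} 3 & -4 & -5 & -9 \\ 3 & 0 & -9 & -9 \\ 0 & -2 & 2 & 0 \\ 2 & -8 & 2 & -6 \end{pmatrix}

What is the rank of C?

Row reduce to echelon form.
R2 ← R2 − R1: [0, 4, -4, 0]
R4 ← R4 − (2/3)·R1: [0, -16/3, 16/3, 0]
R3 ← R3 + (1/2)·R2: [0, 0, 0, 0]
R4 ← R4 + (4/3)·R2: [0, 0, 0, 0]
Echelon form has 2 nonzero rows, so rank(C) = 2.

2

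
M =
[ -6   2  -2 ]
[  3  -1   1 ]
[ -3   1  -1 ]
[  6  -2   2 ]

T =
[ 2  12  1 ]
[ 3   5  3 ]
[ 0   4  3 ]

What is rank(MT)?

First compute MT:
[[ -6, -70,  -6],
 [  3,  35,   3],
 [ -3, -35,  -3],
 [  6,  70,   6]]
Now row reduce the product.
R2 ← R2 + (1/2)·R1: [0, 0, 0]
R3 ← R3 − (1/2)·R1: [0, 0, 0]
R4 ← R4 + R1: [0, 0, 0]
1 nonzero row, so rank(MT) = 1.

1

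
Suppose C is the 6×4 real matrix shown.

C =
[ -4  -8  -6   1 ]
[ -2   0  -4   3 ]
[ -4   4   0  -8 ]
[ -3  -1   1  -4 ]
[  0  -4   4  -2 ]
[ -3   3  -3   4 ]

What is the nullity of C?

Row reduce to echelon form.
R2 ← R2 − (1/2)·R1: [0, 4, -1, 5/2]
R3 ← R3 − R1: [0, 12, 6, -9]
R4 ← R4 − (3/4)·R1: [0, 5, 11/2, -19/4]
R6 ← R6 − (3/4)·R1: [0, 9, 3/2, 13/4]
R3 ← R3 − (3)·R2: [0, 0, 9, -33/2]
R4 ← R4 − (5/4)·R2: [0, 0, 27/4, -63/8]
R5 ← R5 + R2: [0, 0, 3, 1/2]
R6 ← R6 − (9/4)·R2: [0, 0, 15/4, -19/8]
R4 ← R4 − (3/4)·R3: [0, 0, 0, 9/2]
R5 ← R5 − (1/3)·R3: [0, 0, 0, 6]
R6 ← R6 − (5/12)·R3: [0, 0, 0, 9/2]
R5 ← R5 − (4/3)·R4: [0, 0, 0, 0]
R6 ← R6 − R4: [0, 0, 0, 0]
4 nonzero rows, so rank(C) = 4.
C has 4 columns; by rank–nullity, nullity = 4 − 4 = 0.

0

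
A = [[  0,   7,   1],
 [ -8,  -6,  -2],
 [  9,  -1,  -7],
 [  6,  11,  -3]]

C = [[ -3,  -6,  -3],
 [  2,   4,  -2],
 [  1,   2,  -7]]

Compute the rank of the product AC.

First compute AC:
[[ 15,  30, -21],
 [ 10,  20,  50],
 [-36, -72,  24],
 [  1,   2, -19]]
Now row reduce the product.
R2 ← R2 − (2/3)·R1: [0, 0, 64]
R3 ← R3 + (12/5)·R1: [0, 0, -132/5]
R4 ← R4 − (1/15)·R1: [0, 0, -88/5]
R3 ← R3 + (33/80)·R2: [0, 0, 0]
R4 ← R4 + (11/40)·R2: [0, 0, 0]
2 nonzero rows, so rank(AC) = 2.

2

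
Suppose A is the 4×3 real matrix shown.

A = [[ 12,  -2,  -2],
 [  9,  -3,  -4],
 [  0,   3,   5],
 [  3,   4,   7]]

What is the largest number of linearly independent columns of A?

Row reduce to echelon form.
R2 ← R2 − (3/4)·R1: [0, -3/2, -5/2]
R4 ← R4 − (1/4)·R1: [0, 9/2, 15/2]
R3 ← R3 + (2)·R2: [0, 0, 0]
R4 ← R4 + (3)·R2: [0, 0, 0]
Echelon form has 2 nonzero rows, so rank(A) = 2.
The rank gives the maximum number of linearly independent columns: 2.

2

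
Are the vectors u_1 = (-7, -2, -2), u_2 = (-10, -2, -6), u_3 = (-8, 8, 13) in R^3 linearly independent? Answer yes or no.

yes

Form the matrix with these vectors as rows and row reduce.
R2 ← R2 − (10/7)·R1: [0, 6/7, -22/7]
R3 ← R3 − (8/7)·R1: [0, 72/7, 107/7]
R3 ← R3 − (12)·R2: [0, 0, 53]
3 nonzero rows, so the 3 vectors span a space of dimension 3.
Since 3 = 3, the vectors are linearly independent.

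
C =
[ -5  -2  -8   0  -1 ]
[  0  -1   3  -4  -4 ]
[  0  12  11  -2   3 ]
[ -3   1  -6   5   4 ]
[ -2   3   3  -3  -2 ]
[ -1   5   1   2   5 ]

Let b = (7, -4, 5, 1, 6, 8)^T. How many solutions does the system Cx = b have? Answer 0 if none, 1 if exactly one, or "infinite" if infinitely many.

Row reduce the augmented matrix [C | b].
R4 ← R4 − (3/5)·R1: [0, 11/5, -6/5, 5, 23/5, -16/5]
R5 ← R5 − (2/5)·R1: [0, 19/5, 31/5, -3, -8/5, 16/5]
R6 ← R6 − (1/5)·R1: [0, 27/5, 13/5, 2, 26/5, 33/5]
R3 ← R3 + (12)·R2: [0, 0, 47, -50, -45, -43]
R4 ← R4 + (11/5)·R2: [0, 0, 27/5, -19/5, -21/5, -12]
R5 ← R5 + (19/5)·R2: [0, 0, 88/5, -91/5, -84/5, -12]
R6 ← R6 + (27/5)·R2: [0, 0, 94/5, -98/5, -82/5, -15]
R4 ← R4 − (27/235)·R3: [0, 0, 0, 457/235, 228/235, -1659/235]
R5 ← R5 − (88/235)·R3: [0, 0, 0, 123/235, 12/235, 964/235]
R6 ← R6 − (2/5)·R3: [0, 0, 0, 2/5, 8/5, 11/5]
R5 ← R5 − (123/457)·R4: [0, 0, 0, 0, -96/457, 2743/457]
R6 ← R6 − (94/457)·R4: [0, 0, 0, 0, 640/457, 1669/457]
R6 ← R6 + (20/3)·R5: [0, 0, 0, 0, 0, 131/3]
The echelon form has 6 nonzero rows; the last pivot sits in the augmented column, so rank(C) = 5 but rank([C|b]) = 6.
Since the ranks differ, the system is inconsistent.
It has no solutions.

0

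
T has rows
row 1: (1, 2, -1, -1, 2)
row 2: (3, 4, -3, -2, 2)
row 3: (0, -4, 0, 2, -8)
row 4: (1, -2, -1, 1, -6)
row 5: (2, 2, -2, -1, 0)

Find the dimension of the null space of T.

Row reduce to echelon form.
R2 ← R2 − (3)·R1: [0, -2, 0, 1, -4]
R4 ← R4 − R1: [0, -4, 0, 2, -8]
R5 ← R5 − (2)·R1: [0, -2, 0, 1, -4]
R3 ← R3 − (2)·R2: [0, 0, 0, 0, 0]
R4 ← R4 − (2)·R2: [0, 0, 0, 0, 0]
R5 ← R5 − R2: [0, 0, 0, 0, 0]
2 nonzero rows, so rank(T) = 2.
T has 5 columns; by rank–nullity, nullity = 5 − 2 = 3.

3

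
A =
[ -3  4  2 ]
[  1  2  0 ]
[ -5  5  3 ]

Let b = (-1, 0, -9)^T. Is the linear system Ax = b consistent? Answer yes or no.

Row reduce the augmented matrix [A | b].
R2 ← R2 + (1/3)·R1: [0, 10/3, 2/3, -1/3]
R3 ← R3 − (5/3)·R1: [0, -5/3, -1/3, -22/3]
R3 ← R3 + (1/2)·R2: [0, 0, 0, -15/2]
The echelon form has 3 nonzero rows; the last pivot sits in the augmented column, so rank(A) = 2 but rank([A|b]) = 3.
Since the ranks differ, the system is inconsistent.

no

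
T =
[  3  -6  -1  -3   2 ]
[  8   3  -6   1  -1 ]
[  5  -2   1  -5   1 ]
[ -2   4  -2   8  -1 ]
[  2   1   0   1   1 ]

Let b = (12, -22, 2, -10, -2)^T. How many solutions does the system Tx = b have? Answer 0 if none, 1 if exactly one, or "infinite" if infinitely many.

1

Row reduce the augmented matrix [T | b].
R2 ← R2 − (8/3)·R1: [0, 19, -10/3, 9, -19/3, -54]
R3 ← R3 − (5/3)·R1: [0, 8, 8/3, 0, -7/3, -18]
R4 ← R4 + (2/3)·R1: [0, 0, -8/3, 6, 1/3, -2]
R5 ← R5 − (2/3)·R1: [0, 5, 2/3, 3, -1/3, -10]
R3 ← R3 − (8/19)·R2: [0, 0, 232/57, -72/19, 1/3, 90/19]
R5 ← R5 − (5/19)·R2: [0, 0, 88/57, 12/19, 4/3, 80/19]
R4 ← R4 + (19/29)·R3: [0, 0, 0, 102/29, 16/29, 32/29]
R5 ← R5 − (11/29)·R3: [0, 0, 0, 60/29, 35/29, 70/29]
R5 ← R5 − (10/17)·R4: [0, 0, 0, 0, 15/17, 30/17]
The echelon form has 5 nonzero rows, and every pivot lies in the first 5 columns, so rank(T) = rank([T|b]) = 5.
The system is consistent.
rank = 5 = number of unknowns, so the solution is unique.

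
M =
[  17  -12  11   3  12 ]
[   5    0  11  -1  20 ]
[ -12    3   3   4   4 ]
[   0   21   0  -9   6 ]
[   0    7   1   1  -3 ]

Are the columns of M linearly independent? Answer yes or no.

no

Row reduce M to echelon form.
R2 ← R2 − (5/17)·R1: [0, 60/17, 132/17, -32/17, 280/17]
R3 ← R3 + (12/17)·R1: [0, -93/17, 183/17, 104/17, 212/17]
R3 ← R3 + (31/20)·R2: [0, 0, 114/5, 16/5, 38]
R4 ← R4 − (119/20)·R2: [0, 0, -231/5, 11/5, -92]
R5 ← R5 − (119/60)·R2: [0, 0, -72/5, 71/15, -107/3]
R4 ← R4 + (77/38)·R3: [0, 0, 0, 165/19, -15]
R5 ← R5 + (12/19)·R3: [0, 0, 0, 385/57, -35/3]
R5 ← R5 − (7/9)·R4: [0, 0, 0, 0, 0]
4 pivots among 5 columns.
Only 4 < 5 pivot columns, so the columns are linearly dependent.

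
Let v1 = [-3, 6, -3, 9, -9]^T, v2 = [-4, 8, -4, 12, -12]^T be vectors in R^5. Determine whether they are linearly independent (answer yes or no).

no

Form the matrix with these vectors as rows and row reduce.
R2 ← R2 − (4/3)·R1: [0, 0, 0, 0, 0]
1 nonzero row, so the 2 vectors span a space of dimension 1.
Since 1 < 2, the vectors are linearly dependent.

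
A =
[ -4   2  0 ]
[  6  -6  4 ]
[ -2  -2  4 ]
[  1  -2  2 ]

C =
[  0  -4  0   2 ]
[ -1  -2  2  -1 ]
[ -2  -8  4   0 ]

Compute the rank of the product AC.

First compute AC:
[[ -2,  12,   4, -10],
 [ -2, -44,   4,  18],
 [ -6, -20,  12,  -2],
 [ -2, -16,   4,   4]]
Now row reduce the product.
R2 ← R2 − R1: [0, -56, 0, 28]
R3 ← R3 − (3)·R1: [0, -56, 0, 28]
R4 ← R4 − R1: [0, -28, 0, 14]
R3 ← R3 − R2: [0, 0, 0, 0]
R4 ← R4 − (1/2)·R2: [0, 0, 0, 0]
2 nonzero rows, so rank(AC) = 2.

2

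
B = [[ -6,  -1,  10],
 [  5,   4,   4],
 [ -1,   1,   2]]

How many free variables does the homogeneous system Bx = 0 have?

0

Row reduce to echelon form.
R2 ← R2 + (5/6)·R1: [0, 19/6, 37/3]
R3 ← R3 − (1/6)·R1: [0, 7/6, 1/3]
R3 ← R3 − (7/19)·R2: [0, 0, -80/19]
3 nonzero rows, so rank(B) = 3.
B has 3 columns; by rank–nullity, nullity = 3 − 3 = 0.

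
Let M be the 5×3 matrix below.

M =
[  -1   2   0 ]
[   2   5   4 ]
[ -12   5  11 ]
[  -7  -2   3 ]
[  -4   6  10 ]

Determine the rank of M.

3

Row reduce to echelon form.
R2 ← R2 + (2)·R1: [0, 9, 4]
R3 ← R3 − (12)·R1: [0, -19, 11]
R4 ← R4 − (7)·R1: [0, -16, 3]
R5 ← R5 − (4)·R1: [0, -2, 10]
R3 ← R3 + (19/9)·R2: [0, 0, 175/9]
R4 ← R4 + (16/9)·R2: [0, 0, 91/9]
R5 ← R5 + (2/9)·R2: [0, 0, 98/9]
R4 ← R4 − (13/25)·R3: [0, 0, 0]
R5 ← R5 − (14/25)·R3: [0, 0, 0]
Echelon form has 3 nonzero rows, so rank(M) = 3.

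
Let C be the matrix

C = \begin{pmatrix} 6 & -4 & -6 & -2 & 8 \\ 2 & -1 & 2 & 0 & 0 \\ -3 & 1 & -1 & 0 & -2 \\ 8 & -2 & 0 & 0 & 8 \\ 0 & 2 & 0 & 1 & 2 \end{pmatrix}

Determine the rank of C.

3

Row reduce to echelon form.
R2 ← R2 − (1/3)·R1: [0, 1/3, 4, 2/3, -8/3]
R3 ← R3 + (1/2)·R1: [0, -1, -4, -1, 2]
R4 ← R4 − (4/3)·R1: [0, 10/3, 8, 8/3, -8/3]
R3 ← R3 + (3)·R2: [0, 0, 8, 1, -6]
R4 ← R4 − (10)·R2: [0, 0, -32, -4, 24]
R5 ← R5 − (6)·R2: [0, 0, -24, -3, 18]
R4 ← R4 + (4)·R3: [0, 0, 0, 0, 0]
R5 ← R5 + (3)·R3: [0, 0, 0, 0, 0]
Echelon form has 3 nonzero rows, so rank(C) = 3.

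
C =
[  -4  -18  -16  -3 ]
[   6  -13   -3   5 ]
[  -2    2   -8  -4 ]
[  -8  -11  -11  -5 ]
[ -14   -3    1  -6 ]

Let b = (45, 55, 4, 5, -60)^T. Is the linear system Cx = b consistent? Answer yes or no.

yes

Row reduce the augmented matrix [C | b].
R2 ← R2 + (3/2)·R1: [0, -40, -27, 1/2, 245/2]
R3 ← R3 − (1/2)·R1: [0, 11, 0, -5/2, -37/2]
R4 ← R4 − (2)·R1: [0, 25, 21, 1, -85]
R5 ← R5 − (7/2)·R1: [0, 60, 57, 9/2, -435/2]
R3 ← R3 + (11/40)·R2: [0, 0, -297/40, -189/80, 243/16]
R4 ← R4 + (5/8)·R2: [0, 0, 33/8, 21/16, -135/16]
R5 ← R5 + (3/2)·R2: [0, 0, 33/2, 21/4, -135/4]
R4 ← R4 + (5/9)·R3: [0, 0, 0, 0, 0]
R5 ← R5 + (20/9)·R3: [0, 0, 0, 0, 0]
The echelon form has 3 nonzero rows, and every pivot lies in the first 4 columns, so rank(C) = rank([C|b]) = 3.
The system is consistent.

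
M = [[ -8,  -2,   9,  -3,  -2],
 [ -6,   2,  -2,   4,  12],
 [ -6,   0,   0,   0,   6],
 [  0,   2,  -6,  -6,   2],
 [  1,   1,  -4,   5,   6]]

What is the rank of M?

Row reduce to echelon form.
R2 ← R2 − (3/4)·R1: [0, 7/2, -35/4, 25/4, 27/2]
R3 ← R3 − (3/4)·R1: [0, 3/2, -27/4, 9/4, 15/2]
R5 ← R5 + (1/8)·R1: [0, 3/4, -23/8, 37/8, 23/4]
R3 ← R3 − (3/7)·R2: [0, 0, -3, -3/7, 12/7]
R4 ← R4 − (4/7)·R2: [0, 0, -1, -67/7, -40/7]
R5 ← R5 − (3/14)·R2: [0, 0, -1, 23/7, 20/7]
R4 ← R4 − (1/3)·R3: [0, 0, 0, -66/7, -44/7]
R5 ← R5 − (1/3)·R3: [0, 0, 0, 24/7, 16/7]
R5 ← R5 + (4/11)·R4: [0, 0, 0, 0, 0]
Echelon form has 4 nonzero rows, so rank(M) = 4.

4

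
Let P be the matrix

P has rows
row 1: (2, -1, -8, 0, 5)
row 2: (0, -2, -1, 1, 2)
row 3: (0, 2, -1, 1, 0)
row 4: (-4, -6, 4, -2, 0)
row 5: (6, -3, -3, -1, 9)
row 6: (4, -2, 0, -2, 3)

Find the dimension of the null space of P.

Row reduce to echelon form.
R4 ← R4 + (2)·R1: [0, -8, -12, -2, 10]
R5 ← R5 − (3)·R1: [0, 0, 21, -1, -6]
R6 ← R6 − (2)·R1: [0, 0, 16, -2, -7]
R3 ← R3 + R2: [0, 0, -2, 2, 2]
R4 ← R4 − (4)·R2: [0, 0, -8, -6, 2]
R4 ← R4 − (4)·R3: [0, 0, 0, -14, -6]
R5 ← R5 + (21/2)·R3: [0, 0, 0, 20, 15]
R6 ← R6 + (8)·R3: [0, 0, 0, 14, 9]
R5 ← R5 + (10/7)·R4: [0, 0, 0, 0, 45/7]
R6 ← R6 + R4: [0, 0, 0, 0, 3]
R6 ← R6 − (7/15)·R5: [0, 0, 0, 0, 0]
5 nonzero rows, so rank(P) = 5.
P has 5 columns; by rank–nullity, nullity = 5 − 5 = 0.

0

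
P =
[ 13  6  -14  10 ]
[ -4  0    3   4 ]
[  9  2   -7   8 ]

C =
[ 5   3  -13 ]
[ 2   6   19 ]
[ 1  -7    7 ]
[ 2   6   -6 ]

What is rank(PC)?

3

First compute PC:
[[ 83, 233, -213],
 [ -9,  -9,  49],
 [ 58, 136, -176]]
Now row reduce the product.
R2 ← R2 + (9/83)·R1: [0, 1350/83, 2150/83]
R3 ← R3 − (58/83)·R1: [0, -2226/83, -2254/83]
R3 ← R3 + (371/225)·R2: [0, 0, 140/9]
3 nonzero rows, so rank(PC) = 3.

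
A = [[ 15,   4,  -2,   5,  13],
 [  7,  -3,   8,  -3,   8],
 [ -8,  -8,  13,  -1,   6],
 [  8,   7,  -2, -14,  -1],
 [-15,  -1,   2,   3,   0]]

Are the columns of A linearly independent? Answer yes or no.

yes

Row reduce A to echelon form.
R2 ← R2 − (7/15)·R1: [0, -73/15, 134/15, -16/3, 29/15]
R3 ← R3 + (8/15)·R1: [0, -88/15, 179/15, 5/3, 194/15]
R4 ← R4 − (8/15)·R1: [0, 73/15, -14/15, -50/3, -119/15]
R5 ← R5 + R1: [0, 3, 0, 8, 13]
R3 ← R3 − (88/73)·R2: [0, 0, 85/73, 591/73, 774/73]
R4 ← R4 + R2: [0, 0, 8, -22, -6]
R5 ← R5 + (45/73)·R2: [0, 0, 402/73, 344/73, 1036/73]
R4 ← R4 − (584/85)·R3: [0, 0, 0, -6598/85, -6702/85]
R5 ← R5 − (402/85)·R3: [0, 0, 0, -2854/85, -3056/85]
R5 ← R5 − (1427/3299)·R4: [0, 0, 0, 0, -6094/3299]
5 pivots among 5 columns.
Every column is a pivot column, so the columns are linearly independent.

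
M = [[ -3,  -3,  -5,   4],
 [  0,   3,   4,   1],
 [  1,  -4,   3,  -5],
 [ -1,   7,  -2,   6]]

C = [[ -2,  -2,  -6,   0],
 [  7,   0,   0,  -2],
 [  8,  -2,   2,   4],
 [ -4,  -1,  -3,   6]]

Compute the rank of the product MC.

First compute MC:
[[-71,  12,  -4,  10],
 [ 49,  -9,   5,  16],
 [ 14,  -3,  15, -10],
 [ 11,   0, -16,  14]]
Now row reduce the product.
R2 ← R2 + (49/71)·R1: [0, -51/71, 159/71, 1626/71]
R3 ← R3 + (14/71)·R1: [0, -45/71, 1009/71, -570/71]
R4 ← R4 + (11/71)·R1: [0, 132/71, -1180/71, 1104/71]
R3 ← R3 − (15/17)·R2: [0, 0, 208/17, -480/17]
R4 ← R4 + (44/17)·R2: [0, 0, -184/17, 1272/17]
R4 ← R4 + (23/26)·R3: [0, 0, 0, 648/13]
4 nonzero rows, so rank(MC) = 4.

4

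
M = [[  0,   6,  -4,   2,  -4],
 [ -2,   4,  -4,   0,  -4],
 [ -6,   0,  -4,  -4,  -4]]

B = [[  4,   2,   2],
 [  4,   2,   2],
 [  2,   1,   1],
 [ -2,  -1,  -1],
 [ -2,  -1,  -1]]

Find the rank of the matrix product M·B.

1

First compute MB:
[[ 20,  10,  10],
 [  8,   4,   4],
 [-16,  -8,  -8]]
Now row reduce the product.
R2 ← R2 − (2/5)·R1: [0, 0, 0]
R3 ← R3 + (4/5)·R1: [0, 0, 0]
1 nonzero row, so rank(MB) = 1.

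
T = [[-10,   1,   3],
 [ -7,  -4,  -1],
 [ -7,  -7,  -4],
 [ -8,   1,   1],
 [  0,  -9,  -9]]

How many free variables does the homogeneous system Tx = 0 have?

0

Row reduce to echelon form.
R2 ← R2 − (7/10)·R1: [0, -47/10, -31/10]
R3 ← R3 − (7/10)·R1: [0, -77/10, -61/10]
R4 ← R4 − (4/5)·R1: [0, 1/5, -7/5]
R3 ← R3 − (77/47)·R2: [0, 0, -48/47]
R4 ← R4 + (2/47)·R2: [0, 0, -72/47]
R5 ← R5 − (90/47)·R2: [0, 0, -144/47]
R4 ← R4 − (3/2)·R3: [0, 0, 0]
R5 ← R5 − (3)·R3: [0, 0, 0]
3 nonzero rows, so rank(T) = 3.
T has 3 columns; by rank–nullity, nullity = 3 − 3 = 0.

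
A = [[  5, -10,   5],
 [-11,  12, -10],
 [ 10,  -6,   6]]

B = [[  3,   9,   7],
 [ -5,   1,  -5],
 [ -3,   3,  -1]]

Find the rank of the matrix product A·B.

3

First compute AB:
[[ 50,  50,  80],
 [-63, -117, -127],
 [ 42, 102,  94]]
Now row reduce the product.
R2 ← R2 + (63/50)·R1: [0, -54, -131/5]
R3 ← R3 − (21/25)·R1: [0, 60, 134/5]
R3 ← R3 + (10/9)·R2: [0, 0, -104/45]
3 nonzero rows, so rank(AB) = 3.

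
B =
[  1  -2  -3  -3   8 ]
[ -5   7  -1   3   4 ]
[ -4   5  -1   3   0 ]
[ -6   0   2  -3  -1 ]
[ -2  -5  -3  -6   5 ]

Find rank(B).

Row reduce to echelon form.
R2 ← R2 + (5)·R1: [0, -3, -16, -12, 44]
R3 ← R3 + (4)·R1: [0, -3, -13, -9, 32]
R4 ← R4 + (6)·R1: [0, -12, -16, -21, 47]
R5 ← R5 + (2)·R1: [0, -9, -9, -12, 21]
R3 ← R3 − R2: [0, 0, 3, 3, -12]
R4 ← R4 − (4)·R2: [0, 0, 48, 27, -129]
R5 ← R5 − (3)·R2: [0, 0, 39, 24, -111]
R4 ← R4 − (16)·R3: [0, 0, 0, -21, 63]
R5 ← R5 − (13)·R3: [0, 0, 0, -15, 45]
R5 ← R5 − (5/7)·R4: [0, 0, 0, 0, 0]
Echelon form has 4 nonzero rows, so rank(B) = 4.

4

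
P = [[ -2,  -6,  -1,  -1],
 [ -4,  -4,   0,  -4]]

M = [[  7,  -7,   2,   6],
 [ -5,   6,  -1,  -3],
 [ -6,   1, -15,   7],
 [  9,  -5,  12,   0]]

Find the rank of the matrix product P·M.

2

First compute PM:
[[ 13, -18,   5,  -1],
 [-44,  24, -52, -12]]
Now row reduce the product.
R2 ← R2 + (44/13)·R1: [0, -480/13, -456/13, -200/13]
2 nonzero rows, so rank(PM) = 2.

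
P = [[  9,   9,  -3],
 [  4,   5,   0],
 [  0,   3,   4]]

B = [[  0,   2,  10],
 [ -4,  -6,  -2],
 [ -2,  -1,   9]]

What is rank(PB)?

1

First compute PB:
[[-30, -33,  45],
 [-20, -22,  30],
 [-20, -22,  30]]
Now row reduce the product.
R2 ← R2 − (2/3)·R1: [0, 0, 0]
R3 ← R3 − (2/3)·R1: [0, 0, 0]
1 nonzero row, so rank(PB) = 1.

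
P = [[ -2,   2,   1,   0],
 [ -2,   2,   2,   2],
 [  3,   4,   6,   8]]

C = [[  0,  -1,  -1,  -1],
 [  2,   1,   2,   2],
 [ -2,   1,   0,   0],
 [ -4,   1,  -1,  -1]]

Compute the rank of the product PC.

First compute PC:
[[  2,   5,   6,   6],
 [ -8,   8,   4,   4],
 [-36,  15,  -3,  -3]]
Now row reduce the product.
R2 ← R2 + (4)·R1: [0, 28, 28, 28]
R3 ← R3 + (18)·R1: [0, 105, 105, 105]
R3 ← R3 − (15/4)·R2: [0, 0, 0, 0]
2 nonzero rows, so rank(PC) = 2.

2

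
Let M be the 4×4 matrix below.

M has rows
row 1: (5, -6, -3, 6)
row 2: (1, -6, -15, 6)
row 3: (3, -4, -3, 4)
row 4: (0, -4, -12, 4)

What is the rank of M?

2

Row reduce to echelon form.
R2 ← R2 − (1/5)·R1: [0, -24/5, -72/5, 24/5]
R3 ← R3 − (3/5)·R1: [0, -2/5, -6/5, 2/5]
R3 ← R3 − (1/12)·R2: [0, 0, 0, 0]
R4 ← R4 − (5/6)·R2: [0, 0, 0, 0]
Echelon form has 2 nonzero rows, so rank(M) = 2.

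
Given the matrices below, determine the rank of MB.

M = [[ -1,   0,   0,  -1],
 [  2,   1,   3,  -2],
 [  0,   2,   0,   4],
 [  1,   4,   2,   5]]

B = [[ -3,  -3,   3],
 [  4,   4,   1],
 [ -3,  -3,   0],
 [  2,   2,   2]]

First compute MB:
[[  1,   1,  -5],
 [-15, -15,   3],
 [ 16,  16,  10],
 [ 17,  17,  17]]
Now row reduce the product.
R2 ← R2 + (15)·R1: [0, 0, -72]
R3 ← R3 − (16)·R1: [0, 0, 90]
R4 ← R4 − (17)·R1: [0, 0, 102]
R3 ← R3 + (5/4)·R2: [0, 0, 0]
R4 ← R4 + (17/12)·R2: [0, 0, 0]
2 nonzero rows, so rank(MB) = 2.

2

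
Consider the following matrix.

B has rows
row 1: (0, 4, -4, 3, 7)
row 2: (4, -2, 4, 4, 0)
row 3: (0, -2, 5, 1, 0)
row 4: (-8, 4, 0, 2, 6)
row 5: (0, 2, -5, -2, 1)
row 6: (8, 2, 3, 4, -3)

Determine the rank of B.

5

Row reduce to echelon form.
Swap R1 ↔ R2
R4 ← R4 + (2)·R1: [0, 0, 8, 10, 6]
R6 ← R6 − (2)·R1: [0, 6, -5, -4, -3]
R3 ← R3 + (1/2)·R2: [0, 0, 3, 5/2, 7/2]
R5 ← R5 − (1/2)·R2: [0, 0, -3, -7/2, -5/2]
R6 ← R6 − (3/2)·R2: [0, 0, 1, -17/2, -27/2]
R4 ← R4 − (8/3)·R3: [0, 0, 0, 10/3, -10/3]
R5 ← R5 + R3: [0, 0, 0, -1, 1]
R6 ← R6 − (1/3)·R3: [0, 0, 0, -28/3, -44/3]
R5 ← R5 + (3/10)·R4: [0, 0, 0, 0, 0]
R6 ← R6 + (14/5)·R4: [0, 0, 0, 0, -24]
Swap R5 ↔ R6
Echelon form has 5 nonzero rows, so rank(B) = 5.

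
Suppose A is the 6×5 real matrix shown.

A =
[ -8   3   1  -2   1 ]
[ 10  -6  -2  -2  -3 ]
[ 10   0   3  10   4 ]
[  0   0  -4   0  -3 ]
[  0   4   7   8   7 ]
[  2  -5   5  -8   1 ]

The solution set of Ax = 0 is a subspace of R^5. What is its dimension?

1

Row reduce to echelon form.
R2 ← R2 + (5/4)·R1: [0, -9/4, -3/4, -9/2, -7/4]
R3 ← R3 + (5/4)·R1: [0, 15/4, 17/4, 15/2, 21/4]
R6 ← R6 + (1/4)·R1: [0, -17/4, 21/4, -17/2, 5/4]
R3 ← R3 + (5/3)·R2: [0, 0, 3, 0, 7/3]
R5 ← R5 + (16/9)·R2: [0, 0, 17/3, 0, 35/9]
R6 ← R6 − (17/9)·R2: [0, 0, 20/3, 0, 41/9]
R4 ← R4 + (4/3)·R3: [0, 0, 0, 0, 1/9]
R5 ← R5 − (17/9)·R3: [0, 0, 0, 0, -14/27]
R6 ← R6 − (20/9)·R3: [0, 0, 0, 0, -17/27]
R5 ← R5 + (14/3)·R4: [0, 0, 0, 0, 0]
R6 ← R6 + (17/3)·R4: [0, 0, 0, 0, 0]
4 nonzero rows, so rank(A) = 4.
A has 5 columns; by rank–nullity, nullity = 5 − 4 = 1.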